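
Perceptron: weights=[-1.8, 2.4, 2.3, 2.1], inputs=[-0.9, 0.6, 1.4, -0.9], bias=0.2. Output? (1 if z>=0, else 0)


z = w . x + b
= -1.8*-0.9 + 2.4*0.6 + 2.3*1.4 + 2.1*-0.9 + 0.2
= 1.62 + 1.44 + 3.22 + -1.89 + 0.2
= 4.39 + 0.2
= 4.59
Since z = 4.59 >= 0, output = 1

1


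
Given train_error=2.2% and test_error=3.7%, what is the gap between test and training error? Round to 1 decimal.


Generalization gap = test_error - train_error
= 3.7 - 2.2
= 1.5%
A small gap suggests good generalization.

1.5


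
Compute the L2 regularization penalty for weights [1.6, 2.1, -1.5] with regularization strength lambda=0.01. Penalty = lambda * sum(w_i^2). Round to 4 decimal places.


Squaring each weight:
1.6^2 = 2.56
2.1^2 = 4.41
(-1.5)^2 = 2.25
Sum of squares = 9.22
Penalty = 0.01 * 9.22 = 0.0922

0.0922


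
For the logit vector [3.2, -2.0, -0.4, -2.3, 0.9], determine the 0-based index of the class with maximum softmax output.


Softmax is a monotonic transformation, so it preserves the argmax.
We need to find the index of the maximum logit.
Index 0: 3.2
Index 1: -2.0
Index 2: -0.4
Index 3: -2.3
Index 4: 0.9
Maximum logit = 3.2 at index 0

0


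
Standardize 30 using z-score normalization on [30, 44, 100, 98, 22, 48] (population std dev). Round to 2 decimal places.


Mean = (30 + 44 + 100 + 98 + 22 + 48) / 6 = 57.0
Variance = sum((x_i - mean)^2) / n = 955.6667
Std = sqrt(955.6667) = 30.9139
Z = (x - mean) / std
= (30 - 57.0) / 30.9139
= -27.0 / 30.9139
= -0.87

-0.87


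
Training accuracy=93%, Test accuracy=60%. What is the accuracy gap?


Gap = train_accuracy - test_accuracy
= 93 - 60
= 33%
This large gap strongly indicates overfitting.

33


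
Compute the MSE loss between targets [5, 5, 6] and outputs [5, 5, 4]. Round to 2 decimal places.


Differences: [0, 0, 2]
Squared errors: [0, 0, 4]
Sum of squared errors = 4
MSE = 4 / 3 = 1.33

1.33


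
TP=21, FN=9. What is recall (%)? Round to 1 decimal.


Recall = TP / (TP + FN) * 100
= 21 / (21 + 9)
= 21 / 30
= 0.7
= 70.0%

70.0


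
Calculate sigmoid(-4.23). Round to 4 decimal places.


sigmoid(z) = 1 / (1 + exp(-z))
exp(-(-4.23)) = exp(4.23) = 68.7172
1 + 68.7172 = 69.7172
1 / 69.7172 = 0.0143

0.0143


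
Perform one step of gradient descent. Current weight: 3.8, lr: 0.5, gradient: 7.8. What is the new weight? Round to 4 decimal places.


w_new = w_old - lr * gradient
= 3.8 - 0.5 * 7.8
= 3.8 - (3.9)
= -0.1000

-0.1000


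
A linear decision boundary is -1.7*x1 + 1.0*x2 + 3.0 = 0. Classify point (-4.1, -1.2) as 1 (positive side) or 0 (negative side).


Compute -1.7 * -4.1 + 1.0 * -1.2 + 3.0
= 6.97 + -1.2 + 3.0
= 8.77
Since 8.77 >= 0, the point is on the positive side.

1


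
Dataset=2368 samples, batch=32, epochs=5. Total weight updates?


Iterations per epoch = 2368 / 32 = 74
Total updates = iterations_per_epoch * epochs
= 74 * 5
= 370

370


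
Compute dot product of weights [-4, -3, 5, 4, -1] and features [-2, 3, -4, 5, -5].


Element-wise products:
-4 * -2 = 8
-3 * 3 = -9
5 * -4 = -20
4 * 5 = 20
-1 * -5 = 5
Sum = 8 + -9 + -20 + 20 + 5
= 4

4


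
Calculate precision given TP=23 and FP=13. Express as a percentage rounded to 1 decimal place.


Precision = TP / (TP + FP) * 100
= 23 / (23 + 13)
= 23 / 36
= 0.6389
= 63.9%

63.9


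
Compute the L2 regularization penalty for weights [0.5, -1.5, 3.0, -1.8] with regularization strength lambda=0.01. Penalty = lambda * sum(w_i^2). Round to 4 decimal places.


Squaring each weight:
0.5^2 = 0.25
(-1.5)^2 = 2.25
3.0^2 = 9.0
(-1.8)^2 = 3.24
Sum of squares = 14.74
Penalty = 0.01 * 14.74 = 0.1474

0.1474


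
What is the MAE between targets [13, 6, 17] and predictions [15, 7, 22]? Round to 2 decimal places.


Absolute errors: [2, 1, 5]
Sum of absolute errors = 8
MAE = 8 / 3 = 2.67

2.67


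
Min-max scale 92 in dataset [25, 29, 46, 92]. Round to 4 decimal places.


Min = 25, Max = 92
Range = 92 - 25 = 67
Scaled = (x - min) / (max - min)
= (92 - 25) / 67
= 67 / 67
= 1.0000

1.0000


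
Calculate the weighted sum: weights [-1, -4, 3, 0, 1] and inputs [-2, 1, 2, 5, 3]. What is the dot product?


Element-wise products:
-1 * -2 = 2
-4 * 1 = -4
3 * 2 = 6
0 * 5 = 0
1 * 3 = 3
Sum = 2 + -4 + 6 + 0 + 3
= 7

7


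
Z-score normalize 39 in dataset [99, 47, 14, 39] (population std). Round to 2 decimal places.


Mean = (99 + 47 + 14 + 39) / 4 = 49.75
Variance = sum((x_i - mean)^2) / n = 956.6875
Std = sqrt(956.6875) = 30.9304
Z = (x - mean) / std
= (39 - 49.75) / 30.9304
= -10.75 / 30.9304
= -0.35

-0.35


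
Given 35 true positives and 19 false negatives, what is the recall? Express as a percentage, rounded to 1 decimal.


Recall = TP / (TP + FN) * 100
= 35 / (35 + 19)
= 35 / 54
= 0.6481
= 64.8%

64.8


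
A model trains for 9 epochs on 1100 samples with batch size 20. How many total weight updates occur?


Iterations per epoch = 1100 / 20 = 55
Total updates = iterations_per_epoch * epochs
= 55 * 9
= 495

495


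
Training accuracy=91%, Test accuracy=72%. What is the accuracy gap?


Gap = train_accuracy - test_accuracy
= 91 - 72
= 19%
This gap suggests the model is overfitting.

19


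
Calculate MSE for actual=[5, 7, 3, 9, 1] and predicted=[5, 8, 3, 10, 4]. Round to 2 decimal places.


Differences: [0, -1, 0, -1, -3]
Squared errors: [0, 1, 0, 1, 9]
Sum of squared errors = 11
MSE = 11 / 5 = 2.20

2.20


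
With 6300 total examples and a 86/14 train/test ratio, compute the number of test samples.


Train samples = 6300 * 86% = 5418
Test samples = 6300 - 5418
= 882

882


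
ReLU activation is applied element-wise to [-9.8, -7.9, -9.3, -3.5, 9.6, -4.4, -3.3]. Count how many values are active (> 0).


ReLU(x) = max(0, x) for each element:
ReLU(-9.8) = 0
ReLU(-7.9) = 0
ReLU(-9.3) = 0
ReLU(-3.5) = 0
ReLU(9.6) = 9.6
ReLU(-4.4) = 0
ReLU(-3.3) = 0
Active neurons (>0): 1

1


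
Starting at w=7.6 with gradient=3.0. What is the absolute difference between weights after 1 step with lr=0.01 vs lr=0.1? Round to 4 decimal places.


With lr=0.01: w_new = 7.6 - 0.01 * 3.0 = 7.57
With lr=0.1: w_new = 7.6 - 0.1 * 3.0 = 7.3
Absolute difference = |7.57 - 7.3|
= 0.2700

0.2700


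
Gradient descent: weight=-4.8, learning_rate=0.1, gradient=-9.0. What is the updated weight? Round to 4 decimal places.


w_new = w_old - lr * gradient
= -4.8 - 0.1 * -9.0
= -4.8 - (-0.9)
= -3.9000

-3.9000


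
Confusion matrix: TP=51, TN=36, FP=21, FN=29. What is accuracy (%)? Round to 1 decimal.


Accuracy = (TP + TN) / (TP + TN + FP + FN) * 100
= (51 + 36) / (51 + 36 + 21 + 29)
= 87 / 137
= 0.635
= 63.5%

63.5


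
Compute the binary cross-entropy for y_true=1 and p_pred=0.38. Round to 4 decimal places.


For y=1: Loss = -log(p)
= -log(0.38)
= -(-0.9676)
= 0.9676

0.9676


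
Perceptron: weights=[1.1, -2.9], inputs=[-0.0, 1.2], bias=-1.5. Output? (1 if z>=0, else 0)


z = w . x + b
= 1.1*-0.0 + -2.9*1.2 + -1.5
= -0.0 + -3.48 + -1.5
= -3.48 + -1.5
= -4.98
Since z = -4.98 < 0, output = 0

0


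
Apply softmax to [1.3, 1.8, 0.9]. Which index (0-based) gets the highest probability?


Softmax is a monotonic transformation, so it preserves the argmax.
We need to find the index of the maximum logit.
Index 0: 1.3
Index 1: 1.8
Index 2: 0.9
Maximum logit = 1.8 at index 1

1


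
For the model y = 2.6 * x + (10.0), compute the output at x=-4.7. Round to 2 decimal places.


y = 2.6 * -4.7 + (10.0)
= -12.22 + (10.0)
= -2.22

-2.22


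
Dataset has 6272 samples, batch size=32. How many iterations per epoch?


Iterations per epoch = dataset_size / batch_size
= 6272 / 32
= 196

196


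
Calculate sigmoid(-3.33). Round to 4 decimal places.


sigmoid(z) = 1 / (1 + exp(-z))
exp(-(-3.33)) = exp(3.33) = 27.9383
1 + 27.9383 = 28.9383
1 / 28.9383 = 0.0346

0.0346


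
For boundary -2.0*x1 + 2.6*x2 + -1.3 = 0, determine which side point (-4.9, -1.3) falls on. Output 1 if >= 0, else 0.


Compute -2.0 * -4.9 + 2.6 * -1.3 + -1.3
= 9.8 + -3.38 + -1.3
= 5.12
Since 5.12 >= 0, the point is on the positive side.

1


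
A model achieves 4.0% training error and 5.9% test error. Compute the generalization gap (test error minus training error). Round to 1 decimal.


Generalization gap = test_error - train_error
= 5.9 - 4.0
= 1.9%
A small gap suggests good generalization.

1.9


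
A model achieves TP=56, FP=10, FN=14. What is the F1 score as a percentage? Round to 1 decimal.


Precision = TP / (TP + FP) = 56 / 66 = 0.8485
Recall = TP / (TP + FN) = 56 / 70 = 0.8
F1 = 2 * P * R / (P + R)
= 2 * 0.8485 * 0.8 / (0.8485 + 0.8)
= 1.3576 / 1.6485
= 0.8235
As percentage: 82.4%

82.4


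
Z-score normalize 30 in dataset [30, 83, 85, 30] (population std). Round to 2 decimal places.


Mean = (30 + 83 + 85 + 30) / 4 = 57.0
Variance = sum((x_i - mean)^2) / n = 729.5
Std = sqrt(729.5) = 27.0093
Z = (x - mean) / std
= (30 - 57.0) / 27.0093
= -27.0 / 27.0093
= -1.00

-1.00


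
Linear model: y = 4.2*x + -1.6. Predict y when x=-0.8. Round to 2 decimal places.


y = 4.2 * -0.8 + (-1.6)
= -3.36 + (-1.6)
= -4.96

-4.96


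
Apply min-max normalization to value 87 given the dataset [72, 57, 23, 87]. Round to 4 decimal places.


Min = 23, Max = 87
Range = 87 - 23 = 64
Scaled = (x - min) / (max - min)
= (87 - 23) / 64
= 64 / 64
= 1.0000

1.0000


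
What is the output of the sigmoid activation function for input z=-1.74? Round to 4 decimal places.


sigmoid(z) = 1 / (1 + exp(-z))
exp(-(-1.74)) = exp(1.74) = 5.6973
1 + 5.6973 = 6.6973
1 / 6.6973 = 0.1493

0.1493


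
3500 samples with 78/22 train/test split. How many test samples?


Train samples = 3500 * 78% = 2730
Test samples = 3500 - 2730
= 770

770


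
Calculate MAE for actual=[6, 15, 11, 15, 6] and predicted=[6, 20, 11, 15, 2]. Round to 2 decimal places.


Absolute errors: [0, 5, 0, 0, 4]
Sum of absolute errors = 9
MAE = 9 / 5 = 1.80

1.80


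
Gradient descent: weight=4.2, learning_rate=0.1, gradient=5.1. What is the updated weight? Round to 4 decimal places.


w_new = w_old - lr * gradient
= 4.2 - 0.1 * 5.1
= 4.2 - (0.51)
= 3.6900

3.6900


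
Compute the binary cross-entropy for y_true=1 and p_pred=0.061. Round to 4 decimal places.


For y=1: Loss = -log(p)
= -log(0.061)
= -(-2.7969)
= 2.7969

2.7969


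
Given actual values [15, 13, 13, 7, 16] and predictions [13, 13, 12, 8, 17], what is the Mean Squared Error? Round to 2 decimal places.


Differences: [2, 0, 1, -1, -1]
Squared errors: [4, 0, 1, 1, 1]
Sum of squared errors = 7
MSE = 7 / 5 = 1.40

1.40


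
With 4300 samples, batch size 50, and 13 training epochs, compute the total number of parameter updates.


Iterations per epoch = 4300 / 50 = 86
Total updates = iterations_per_epoch * epochs
= 86 * 13
= 1118

1118


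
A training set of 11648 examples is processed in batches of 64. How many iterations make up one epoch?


Iterations per epoch = dataset_size / batch_size
= 11648 / 64
= 182

182


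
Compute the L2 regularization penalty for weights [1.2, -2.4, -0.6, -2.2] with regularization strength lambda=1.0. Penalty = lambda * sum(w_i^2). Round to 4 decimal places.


Squaring each weight:
1.2^2 = 1.44
(-2.4)^2 = 5.76
(-0.6)^2 = 0.36
(-2.2)^2 = 4.84
Sum of squares = 12.4
Penalty = 1.0 * 12.4 = 12.4000

12.4000


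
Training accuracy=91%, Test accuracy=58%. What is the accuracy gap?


Gap = train_accuracy - test_accuracy
= 91 - 58
= 33%
This large gap strongly indicates overfitting.

33


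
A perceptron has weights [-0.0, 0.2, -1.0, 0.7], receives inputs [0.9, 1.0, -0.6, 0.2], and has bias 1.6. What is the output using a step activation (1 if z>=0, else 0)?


z = w . x + b
= -0.0*0.9 + 0.2*1.0 + -1.0*-0.6 + 0.7*0.2 + 1.6
= -0.0 + 0.2 + 0.6 + 0.14 + 1.6
= 0.94 + 1.6
= 2.54
Since z = 2.54 >= 0, output = 1

1


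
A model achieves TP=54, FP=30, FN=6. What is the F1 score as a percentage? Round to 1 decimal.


Precision = TP / (TP + FP) = 54 / 84 = 0.6429
Recall = TP / (TP + FN) = 54 / 60 = 0.9
F1 = 2 * P * R / (P + R)
= 2 * 0.6429 * 0.9 / (0.6429 + 0.9)
= 1.1571 / 1.5429
= 0.75
As percentage: 75.0%

75.0


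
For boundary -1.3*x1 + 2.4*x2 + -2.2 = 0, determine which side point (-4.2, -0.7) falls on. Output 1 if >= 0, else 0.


Compute -1.3 * -4.2 + 2.4 * -0.7 + -2.2
= 5.46 + -1.68 + -2.2
= 1.58
Since 1.58 >= 0, the point is on the positive side.

1


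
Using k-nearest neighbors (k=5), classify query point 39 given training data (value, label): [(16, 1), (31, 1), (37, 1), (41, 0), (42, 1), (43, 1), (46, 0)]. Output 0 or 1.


Distances from query 39:
Point 41 (class 0): distance = 2
Point 37 (class 1): distance = 2
Point 42 (class 1): distance = 3
Point 43 (class 1): distance = 4
Point 46 (class 0): distance = 7
K=5 nearest neighbors: classes = [0, 1, 1, 1, 0]
Votes for class 1: 3 / 5
Majority vote => class 1

1


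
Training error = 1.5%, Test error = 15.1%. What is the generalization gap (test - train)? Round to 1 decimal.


Generalization gap = test_error - train_error
= 15.1 - 1.5
= 13.6%
A large gap suggests overfitting.

13.6


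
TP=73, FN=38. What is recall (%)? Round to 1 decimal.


Recall = TP / (TP + FN) * 100
= 73 / (73 + 38)
= 73 / 111
= 0.6577
= 65.8%

65.8


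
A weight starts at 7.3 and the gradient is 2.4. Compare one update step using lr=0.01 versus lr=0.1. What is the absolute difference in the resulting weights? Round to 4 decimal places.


With lr=0.01: w_new = 7.3 - 0.01 * 2.4 = 7.276
With lr=0.1: w_new = 7.3 - 0.1 * 2.4 = 7.06
Absolute difference = |7.276 - 7.06|
= 0.2160

0.2160


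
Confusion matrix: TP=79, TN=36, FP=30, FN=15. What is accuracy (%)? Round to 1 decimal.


Accuracy = (TP + TN) / (TP + TN + FP + FN) * 100
= (79 + 36) / (79 + 36 + 30 + 15)
= 115 / 160
= 0.7188
= 71.9%

71.9


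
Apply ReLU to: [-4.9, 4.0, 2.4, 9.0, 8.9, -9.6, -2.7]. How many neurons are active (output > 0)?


ReLU(x) = max(0, x) for each element:
ReLU(-4.9) = 0
ReLU(4.0) = 4.0
ReLU(2.4) = 2.4
ReLU(9.0) = 9.0
ReLU(8.9) = 8.9
ReLU(-9.6) = 0
ReLU(-2.7) = 0
Active neurons (>0): 4

4


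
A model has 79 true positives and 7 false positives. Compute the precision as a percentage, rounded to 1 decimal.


Precision = TP / (TP + FP) * 100
= 79 / (79 + 7)
= 79 / 86
= 0.9186
= 91.9%

91.9


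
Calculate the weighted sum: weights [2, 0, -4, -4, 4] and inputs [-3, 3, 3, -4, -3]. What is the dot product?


Element-wise products:
2 * -3 = -6
0 * 3 = 0
-4 * 3 = -12
-4 * -4 = 16
4 * -3 = -12
Sum = -6 + 0 + -12 + 16 + -12
= -14

-14


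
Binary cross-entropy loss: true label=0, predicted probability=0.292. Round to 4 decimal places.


For y=0: Loss = -log(1-p)
= -log(1 - 0.292)
= -log(0.708)
= -(-0.3453)
= 0.3453

0.3453


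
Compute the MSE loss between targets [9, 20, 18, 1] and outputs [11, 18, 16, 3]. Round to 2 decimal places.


Differences: [-2, 2, 2, -2]
Squared errors: [4, 4, 4, 4]
Sum of squared errors = 16
MSE = 16 / 4 = 4.00

4.00


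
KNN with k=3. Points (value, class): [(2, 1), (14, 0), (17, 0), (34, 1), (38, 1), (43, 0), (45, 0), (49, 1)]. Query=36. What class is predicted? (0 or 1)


Distances from query 36:
Point 34 (class 1): distance = 2
Point 38 (class 1): distance = 2
Point 43 (class 0): distance = 7
K=3 nearest neighbors: classes = [1, 1, 0]
Votes for class 1: 2 / 3
Majority vote => class 1

1


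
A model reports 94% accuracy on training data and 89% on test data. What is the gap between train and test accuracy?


Gap = train_accuracy - test_accuracy
= 94 - 89
= 5%
This moderate gap may indicate mild overfitting.

5


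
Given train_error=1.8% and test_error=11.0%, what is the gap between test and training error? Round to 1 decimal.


Generalization gap = test_error - train_error
= 11.0 - 1.8
= 9.2%
A moderate gap.

9.2


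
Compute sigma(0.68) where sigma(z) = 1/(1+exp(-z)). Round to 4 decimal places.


sigmoid(z) = 1 / (1 + exp(-z))
exp(-(0.68)) = exp(-0.68) = 0.5066
1 + 0.5066 = 1.5066
1 / 1.5066 = 0.6637

0.6637


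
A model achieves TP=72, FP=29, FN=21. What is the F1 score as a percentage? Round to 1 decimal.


Precision = TP / (TP + FP) = 72 / 101 = 0.7129
Recall = TP / (TP + FN) = 72 / 93 = 0.7742
F1 = 2 * P * R / (P + R)
= 2 * 0.7129 * 0.7742 / (0.7129 + 0.7742)
= 1.1038 / 1.4871
= 0.7423
As percentage: 74.2%

74.2


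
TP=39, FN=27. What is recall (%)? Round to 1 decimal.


Recall = TP / (TP + FN) * 100
= 39 / (39 + 27)
= 39 / 66
= 0.5909
= 59.1%

59.1


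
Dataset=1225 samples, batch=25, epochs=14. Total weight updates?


Iterations per epoch = 1225 / 25 = 49
Total updates = iterations_per_epoch * epochs
= 49 * 14
= 686

686


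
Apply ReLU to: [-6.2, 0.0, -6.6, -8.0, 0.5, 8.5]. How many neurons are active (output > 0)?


ReLU(x) = max(0, x) for each element:
ReLU(-6.2) = 0
ReLU(0.0) = 0
ReLU(-6.6) = 0
ReLU(-8.0) = 0
ReLU(0.5) = 0.5
ReLU(8.5) = 8.5
Active neurons (>0): 2

2


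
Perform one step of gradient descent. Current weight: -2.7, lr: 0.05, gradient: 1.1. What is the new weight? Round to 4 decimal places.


w_new = w_old - lr * gradient
= -2.7 - 0.05 * 1.1
= -2.7 - (0.055)
= -2.7550

-2.7550


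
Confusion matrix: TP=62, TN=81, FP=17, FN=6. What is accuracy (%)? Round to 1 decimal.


Accuracy = (TP + TN) / (TP + TN + FP + FN) * 100
= (62 + 81) / (62 + 81 + 17 + 6)
= 143 / 166
= 0.8614
= 86.1%

86.1


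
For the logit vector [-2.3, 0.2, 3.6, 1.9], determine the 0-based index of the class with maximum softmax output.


Softmax is a monotonic transformation, so it preserves the argmax.
We need to find the index of the maximum logit.
Index 0: -2.3
Index 1: 0.2
Index 2: 3.6
Index 3: 1.9
Maximum logit = 3.6 at index 2

2


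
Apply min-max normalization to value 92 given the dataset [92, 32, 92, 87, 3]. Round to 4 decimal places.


Min = 3, Max = 92
Range = 92 - 3 = 89
Scaled = (x - min) / (max - min)
= (92 - 3) / 89
= 89 / 89
= 1.0000

1.0000


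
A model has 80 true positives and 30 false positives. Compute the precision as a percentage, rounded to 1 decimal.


Precision = TP / (TP + FP) * 100
= 80 / (80 + 30)
= 80 / 110
= 0.7273
= 72.7%

72.7


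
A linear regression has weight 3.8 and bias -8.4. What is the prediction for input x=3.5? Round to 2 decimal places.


y = 3.8 * 3.5 + (-8.4)
= 13.3 + (-8.4)
= 4.90

4.90


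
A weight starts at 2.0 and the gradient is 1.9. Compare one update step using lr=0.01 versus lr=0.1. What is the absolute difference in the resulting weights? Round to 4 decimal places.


With lr=0.01: w_new = 2.0 - 0.01 * 1.9 = 1.981
With lr=0.1: w_new = 2.0 - 0.1 * 1.9 = 1.81
Absolute difference = |1.981 - 1.81|
= 0.1710

0.1710


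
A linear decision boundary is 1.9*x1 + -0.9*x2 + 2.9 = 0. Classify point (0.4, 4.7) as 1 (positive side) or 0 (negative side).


Compute 1.9 * 0.4 + -0.9 * 4.7 + 2.9
= 0.76 + -4.23 + 2.9
= -0.57
Since -0.57 < 0, the point is on the negative side.

0


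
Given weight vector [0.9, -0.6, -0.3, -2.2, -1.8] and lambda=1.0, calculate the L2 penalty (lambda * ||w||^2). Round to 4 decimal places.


Squaring each weight:
0.9^2 = 0.81
(-0.6)^2 = 0.36
(-0.3)^2 = 0.09
(-2.2)^2 = 4.84
(-1.8)^2 = 3.24
Sum of squares = 9.34
Penalty = 1.0 * 9.34 = 9.3400

9.3400


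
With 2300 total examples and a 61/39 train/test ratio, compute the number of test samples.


Train samples = 2300 * 61% = 1403
Test samples = 2300 - 1403
= 897

897


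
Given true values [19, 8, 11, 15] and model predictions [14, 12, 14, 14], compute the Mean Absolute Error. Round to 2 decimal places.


Absolute errors: [5, 4, 3, 1]
Sum of absolute errors = 13
MAE = 13 / 4 = 3.25

3.25


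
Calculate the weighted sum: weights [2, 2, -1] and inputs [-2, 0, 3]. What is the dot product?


Element-wise products:
2 * -2 = -4
2 * 0 = 0
-1 * 3 = -3
Sum = -4 + 0 + -3
= -7

-7


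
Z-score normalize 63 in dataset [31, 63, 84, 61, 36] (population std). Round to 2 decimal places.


Mean = (31 + 63 + 84 + 61 + 36) / 5 = 55.0
Variance = sum((x_i - mean)^2) / n = 375.6
Std = sqrt(375.6) = 19.3804
Z = (x - mean) / std
= (63 - 55.0) / 19.3804
= 8.0 / 19.3804
= 0.41

0.41


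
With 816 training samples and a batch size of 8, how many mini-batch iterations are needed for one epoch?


Iterations per epoch = dataset_size / batch_size
= 816 / 8
= 102

102


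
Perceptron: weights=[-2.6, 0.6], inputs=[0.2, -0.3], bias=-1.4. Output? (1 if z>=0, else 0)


z = w . x + b
= -2.6*0.2 + 0.6*-0.3 + -1.4
= -0.52 + -0.18 + -1.4
= -0.7 + -1.4
= -2.1
Since z = -2.1 < 0, output = 0

0


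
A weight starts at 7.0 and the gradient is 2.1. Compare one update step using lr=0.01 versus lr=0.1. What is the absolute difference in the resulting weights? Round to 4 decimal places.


With lr=0.01: w_new = 7.0 - 0.01 * 2.1 = 6.979
With lr=0.1: w_new = 7.0 - 0.1 * 2.1 = 6.79
Absolute difference = |6.979 - 6.79|
= 0.1890

0.1890


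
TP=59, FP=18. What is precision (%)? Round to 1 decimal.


Precision = TP / (TP + FP) * 100
= 59 / (59 + 18)
= 59 / 77
= 0.7662
= 76.6%

76.6


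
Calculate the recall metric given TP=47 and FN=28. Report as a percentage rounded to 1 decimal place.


Recall = TP / (TP + FN) * 100
= 47 / (47 + 28)
= 47 / 75
= 0.6267
= 62.7%

62.7


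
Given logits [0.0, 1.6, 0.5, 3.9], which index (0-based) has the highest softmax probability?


Softmax is a monotonic transformation, so it preserves the argmax.
We need to find the index of the maximum logit.
Index 0: 0.0
Index 1: 1.6
Index 2: 0.5
Index 3: 3.9
Maximum logit = 3.9 at index 3

3


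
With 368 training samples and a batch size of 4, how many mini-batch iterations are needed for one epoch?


Iterations per epoch = dataset_size / batch_size
= 368 / 4
= 92

92


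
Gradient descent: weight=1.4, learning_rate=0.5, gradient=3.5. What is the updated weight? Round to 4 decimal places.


w_new = w_old - lr * gradient
= 1.4 - 0.5 * 3.5
= 1.4 - (1.75)
= -0.3500

-0.3500


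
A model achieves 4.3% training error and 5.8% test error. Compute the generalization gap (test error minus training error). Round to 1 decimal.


Generalization gap = test_error - train_error
= 5.8 - 4.3
= 1.5%
A small gap suggests good generalization.

1.5


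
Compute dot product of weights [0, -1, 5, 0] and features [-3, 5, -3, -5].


Element-wise products:
0 * -3 = 0
-1 * 5 = -5
5 * -3 = -15
0 * -5 = 0
Sum = 0 + -5 + -15 + 0
= -20

-20


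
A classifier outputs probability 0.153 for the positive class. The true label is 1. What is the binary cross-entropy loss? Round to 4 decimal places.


For y=1: Loss = -log(p)
= -log(0.153)
= -(-1.8773)
= 1.8773

1.8773


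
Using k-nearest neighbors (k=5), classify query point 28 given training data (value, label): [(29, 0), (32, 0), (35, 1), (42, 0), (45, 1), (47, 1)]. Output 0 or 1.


Distances from query 28:
Point 29 (class 0): distance = 1
Point 32 (class 0): distance = 4
Point 35 (class 1): distance = 7
Point 42 (class 0): distance = 14
Point 45 (class 1): distance = 17
K=5 nearest neighbors: classes = [0, 0, 1, 0, 1]
Votes for class 1: 2 / 5
Majority vote => class 0

0


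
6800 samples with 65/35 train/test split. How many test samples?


Train samples = 6800 * 65% = 4420
Test samples = 6800 - 4420
= 2380

2380


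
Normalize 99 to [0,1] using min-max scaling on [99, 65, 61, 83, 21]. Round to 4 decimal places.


Min = 21, Max = 99
Range = 99 - 21 = 78
Scaled = (x - min) / (max - min)
= (99 - 21) / 78
= 78 / 78
= 1.0000

1.0000


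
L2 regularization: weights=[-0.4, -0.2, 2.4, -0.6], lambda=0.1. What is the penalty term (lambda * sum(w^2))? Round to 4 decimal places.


Squaring each weight:
(-0.4)^2 = 0.16
(-0.2)^2 = 0.04
2.4^2 = 5.76
(-0.6)^2 = 0.36
Sum of squares = 6.32
Penalty = 0.1 * 6.32 = 0.6320

0.6320


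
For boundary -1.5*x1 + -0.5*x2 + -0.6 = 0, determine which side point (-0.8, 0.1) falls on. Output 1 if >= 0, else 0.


Compute -1.5 * -0.8 + -0.5 * 0.1 + -0.6
= 1.2 + -0.05 + -0.6
= 0.55
Since 0.55 >= 0, the point is on the positive side.

1


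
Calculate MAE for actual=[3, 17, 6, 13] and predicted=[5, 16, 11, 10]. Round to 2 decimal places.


Absolute errors: [2, 1, 5, 3]
Sum of absolute errors = 11
MAE = 11 / 4 = 2.75

2.75


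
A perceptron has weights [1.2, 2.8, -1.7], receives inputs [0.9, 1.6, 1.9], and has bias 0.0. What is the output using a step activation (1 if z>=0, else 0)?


z = w . x + b
= 1.2*0.9 + 2.8*1.6 + -1.7*1.9 + 0.0
= 1.08 + 4.48 + -3.23 + 0.0
= 2.33 + 0.0
= 2.33
Since z = 2.33 >= 0, output = 1

1


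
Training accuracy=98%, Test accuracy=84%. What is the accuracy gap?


Gap = train_accuracy - test_accuracy
= 98 - 84
= 14%
This gap suggests the model is overfitting.

14


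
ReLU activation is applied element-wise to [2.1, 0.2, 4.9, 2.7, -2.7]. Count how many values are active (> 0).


ReLU(x) = max(0, x) for each element:
ReLU(2.1) = 2.1
ReLU(0.2) = 0.2
ReLU(4.9) = 4.9
ReLU(2.7) = 2.7
ReLU(-2.7) = 0
Active neurons (>0): 4

4


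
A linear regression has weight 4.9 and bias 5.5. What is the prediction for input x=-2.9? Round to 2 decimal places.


y = 4.9 * -2.9 + (5.5)
= -14.21 + (5.5)
= -8.71

-8.71


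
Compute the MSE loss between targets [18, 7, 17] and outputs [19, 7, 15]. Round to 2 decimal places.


Differences: [-1, 0, 2]
Squared errors: [1, 0, 4]
Sum of squared errors = 5
MSE = 5 / 3 = 1.67

1.67


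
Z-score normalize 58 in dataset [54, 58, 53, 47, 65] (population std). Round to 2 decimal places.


Mean = (54 + 58 + 53 + 47 + 65) / 5 = 55.4
Variance = sum((x_i - mean)^2) / n = 35.44
Std = sqrt(35.44) = 5.9532
Z = (x - mean) / std
= (58 - 55.4) / 5.9532
= 2.6 / 5.9532
= 0.44

0.44


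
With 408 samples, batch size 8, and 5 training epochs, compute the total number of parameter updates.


Iterations per epoch = 408 / 8 = 51
Total updates = iterations_per_epoch * epochs
= 51 * 5
= 255

255


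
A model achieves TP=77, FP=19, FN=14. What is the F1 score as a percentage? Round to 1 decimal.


Precision = TP / (TP + FP) = 77 / 96 = 0.8021
Recall = TP / (TP + FN) = 77 / 91 = 0.8462
F1 = 2 * P * R / (P + R)
= 2 * 0.8021 * 0.8462 / (0.8021 + 0.8462)
= 1.3574 / 1.6482
= 0.8235
As percentage: 82.4%

82.4


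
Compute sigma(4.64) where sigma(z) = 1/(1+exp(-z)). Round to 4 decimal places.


sigmoid(z) = 1 / (1 + exp(-z))
exp(-(4.64)) = exp(-4.64) = 0.0097
1 + 0.0097 = 1.0097
1 / 1.0097 = 0.9904

0.9904


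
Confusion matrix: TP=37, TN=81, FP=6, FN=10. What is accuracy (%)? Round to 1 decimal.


Accuracy = (TP + TN) / (TP + TN + FP + FN) * 100
= (37 + 81) / (37 + 81 + 6 + 10)
= 118 / 134
= 0.8806
= 88.1%

88.1


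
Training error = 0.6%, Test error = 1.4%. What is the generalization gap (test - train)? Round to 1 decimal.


Generalization gap = test_error - train_error
= 1.4 - 0.6
= 0.8%
A small gap suggests good generalization.

0.8


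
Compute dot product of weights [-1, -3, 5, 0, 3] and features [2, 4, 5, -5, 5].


Element-wise products:
-1 * 2 = -2
-3 * 4 = -12
5 * 5 = 25
0 * -5 = 0
3 * 5 = 15
Sum = -2 + -12 + 25 + 0 + 15
= 26

26


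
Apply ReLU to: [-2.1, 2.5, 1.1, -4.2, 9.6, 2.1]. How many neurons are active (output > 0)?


ReLU(x) = max(0, x) for each element:
ReLU(-2.1) = 0
ReLU(2.5) = 2.5
ReLU(1.1) = 1.1
ReLU(-4.2) = 0
ReLU(9.6) = 9.6
ReLU(2.1) = 2.1
Active neurons (>0): 4

4


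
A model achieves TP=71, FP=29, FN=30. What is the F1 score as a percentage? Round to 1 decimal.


Precision = TP / (TP + FP) = 71 / 100 = 0.71
Recall = TP / (TP + FN) = 71 / 101 = 0.703
F1 = 2 * P * R / (P + R)
= 2 * 0.71 * 0.703 / (0.71 + 0.703)
= 0.9982 / 1.413
= 0.7065
As percentage: 70.6%

70.6


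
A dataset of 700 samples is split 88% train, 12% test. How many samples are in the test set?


Train samples = 700 * 88% = 616
Test samples = 700 - 616
= 84

84


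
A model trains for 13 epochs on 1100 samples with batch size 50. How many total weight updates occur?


Iterations per epoch = 1100 / 50 = 22
Total updates = iterations_per_epoch * epochs
= 22 * 13
= 286

286


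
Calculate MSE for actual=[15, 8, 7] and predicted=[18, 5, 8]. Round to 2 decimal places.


Differences: [-3, 3, -1]
Squared errors: [9, 9, 1]
Sum of squared errors = 19
MSE = 19 / 3 = 6.33

6.33


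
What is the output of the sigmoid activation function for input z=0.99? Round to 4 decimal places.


sigmoid(z) = 1 / (1 + exp(-z))
exp(-(0.99)) = exp(-0.99) = 0.3716
1 + 0.3716 = 1.3716
1 / 1.3716 = 0.7291

0.7291


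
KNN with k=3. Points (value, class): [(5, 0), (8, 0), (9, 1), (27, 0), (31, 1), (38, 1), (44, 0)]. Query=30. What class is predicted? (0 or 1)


Distances from query 30:
Point 31 (class 1): distance = 1
Point 27 (class 0): distance = 3
Point 38 (class 1): distance = 8
K=3 nearest neighbors: classes = [1, 0, 1]
Votes for class 1: 2 / 3
Majority vote => class 1

1


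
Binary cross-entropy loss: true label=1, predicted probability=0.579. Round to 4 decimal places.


For y=1: Loss = -log(p)
= -log(0.579)
= -(-0.5465)
= 0.5465

0.5465


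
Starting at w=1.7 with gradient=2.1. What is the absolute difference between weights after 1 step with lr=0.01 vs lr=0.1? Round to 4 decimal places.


With lr=0.01: w_new = 1.7 - 0.01 * 2.1 = 1.679
With lr=0.1: w_new = 1.7 - 0.1 * 2.1 = 1.49
Absolute difference = |1.679 - 1.49|
= 0.1890

0.1890


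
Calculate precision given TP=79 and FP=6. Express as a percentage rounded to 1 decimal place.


Precision = TP / (TP + FP) * 100
= 79 / (79 + 6)
= 79 / 85
= 0.9294
= 92.9%

92.9


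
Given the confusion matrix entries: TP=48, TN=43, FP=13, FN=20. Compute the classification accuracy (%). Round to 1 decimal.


Accuracy = (TP + TN) / (TP + TN + FP + FN) * 100
= (48 + 43) / (48 + 43 + 13 + 20)
= 91 / 124
= 0.7339
= 73.4%

73.4


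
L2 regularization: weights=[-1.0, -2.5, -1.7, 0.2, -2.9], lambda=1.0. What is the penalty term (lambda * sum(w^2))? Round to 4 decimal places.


Squaring each weight:
(-1.0)^2 = 1.0
(-2.5)^2 = 6.25
(-1.7)^2 = 2.89
0.2^2 = 0.04
(-2.9)^2 = 8.41
Sum of squares = 18.59
Penalty = 1.0 * 18.59 = 18.5900

18.5900


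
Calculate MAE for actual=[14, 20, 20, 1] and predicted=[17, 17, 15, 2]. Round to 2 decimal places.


Absolute errors: [3, 3, 5, 1]
Sum of absolute errors = 12
MAE = 12 / 4 = 3.00

3.00


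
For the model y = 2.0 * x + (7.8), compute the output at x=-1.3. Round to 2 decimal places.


y = 2.0 * -1.3 + (7.8)
= -2.6 + (7.8)
= 5.20

5.20


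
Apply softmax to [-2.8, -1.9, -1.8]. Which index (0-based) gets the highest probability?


Softmax is a monotonic transformation, so it preserves the argmax.
We need to find the index of the maximum logit.
Index 0: -2.8
Index 1: -1.9
Index 2: -1.8
Maximum logit = -1.8 at index 2

2


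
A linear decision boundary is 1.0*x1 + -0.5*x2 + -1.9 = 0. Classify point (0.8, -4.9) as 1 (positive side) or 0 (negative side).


Compute 1.0 * 0.8 + -0.5 * -4.9 + -1.9
= 0.8 + 2.45 + -1.9
= 1.35
Since 1.35 >= 0, the point is on the positive side.

1


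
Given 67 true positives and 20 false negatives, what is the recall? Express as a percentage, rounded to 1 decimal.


Recall = TP / (TP + FN) * 100
= 67 / (67 + 20)
= 67 / 87
= 0.7701
= 77.0%

77.0


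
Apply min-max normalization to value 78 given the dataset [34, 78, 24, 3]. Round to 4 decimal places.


Min = 3, Max = 78
Range = 78 - 3 = 75
Scaled = (x - min) / (max - min)
= (78 - 3) / 75
= 75 / 75
= 1.0000

1.0000


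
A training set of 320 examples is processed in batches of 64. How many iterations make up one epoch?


Iterations per epoch = dataset_size / batch_size
= 320 / 64
= 5

5


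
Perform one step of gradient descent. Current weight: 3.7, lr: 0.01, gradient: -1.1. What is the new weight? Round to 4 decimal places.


w_new = w_old - lr * gradient
= 3.7 - 0.01 * -1.1
= 3.7 - (-0.011)
= 3.7110

3.7110


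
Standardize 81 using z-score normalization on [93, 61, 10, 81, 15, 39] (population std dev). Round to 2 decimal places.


Mean = (93 + 61 + 10 + 81 + 15 + 39) / 6 = 49.8333
Variance = sum((x_i - mean)^2) / n = 979.4722
Std = sqrt(979.4722) = 31.2965
Z = (x - mean) / std
= (81 - 49.8333) / 31.2965
= 31.1667 / 31.2965
= 1.00

1.00


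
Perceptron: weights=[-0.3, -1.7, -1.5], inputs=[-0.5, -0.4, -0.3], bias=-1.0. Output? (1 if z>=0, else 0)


z = w . x + b
= -0.3*-0.5 + -1.7*-0.4 + -1.5*-0.3 + -1.0
= 0.15 + 0.68 + 0.45 + -1.0
= 1.28 + -1.0
= 0.28
Since z = 0.28 >= 0, output = 1

1


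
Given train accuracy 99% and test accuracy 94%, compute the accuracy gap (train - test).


Gap = train_accuracy - test_accuracy
= 99 - 94
= 5%
This moderate gap may indicate mild overfitting.

5


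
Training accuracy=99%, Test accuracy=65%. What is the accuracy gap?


Gap = train_accuracy - test_accuracy
= 99 - 65
= 34%
This large gap strongly indicates overfitting.

34


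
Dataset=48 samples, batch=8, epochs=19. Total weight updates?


Iterations per epoch = 48 / 8 = 6
Total updates = iterations_per_epoch * epochs
= 6 * 19
= 114

114


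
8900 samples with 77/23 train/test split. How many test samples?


Train samples = 8900 * 77% = 6853
Test samples = 8900 - 6853
= 2047

2047


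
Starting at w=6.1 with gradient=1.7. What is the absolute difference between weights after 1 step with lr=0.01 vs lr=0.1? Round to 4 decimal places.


With lr=0.01: w_new = 6.1 - 0.01 * 1.7 = 6.083
With lr=0.1: w_new = 6.1 - 0.1 * 1.7 = 5.93
Absolute difference = |6.083 - 5.93|
= 0.1530

0.1530


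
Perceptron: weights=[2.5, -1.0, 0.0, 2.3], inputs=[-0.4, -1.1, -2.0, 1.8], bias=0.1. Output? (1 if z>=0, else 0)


z = w . x + b
= 2.5*-0.4 + -1.0*-1.1 + 0.0*-2.0 + 2.3*1.8 + 0.1
= -1.0 + 1.1 + -0.0 + 4.14 + 0.1
= 4.24 + 0.1
= 4.34
Since z = 4.34 >= 0, output = 1

1


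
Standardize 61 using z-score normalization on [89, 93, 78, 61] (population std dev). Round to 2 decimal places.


Mean = (89 + 93 + 78 + 61) / 4 = 80.25
Variance = sum((x_i - mean)^2) / n = 153.6875
Std = sqrt(153.6875) = 12.3971
Z = (x - mean) / std
= (61 - 80.25) / 12.3971
= -19.25 / 12.3971
= -1.55

-1.55


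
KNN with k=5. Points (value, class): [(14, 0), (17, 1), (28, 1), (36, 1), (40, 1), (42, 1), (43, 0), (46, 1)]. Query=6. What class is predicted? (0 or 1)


Distances from query 6:
Point 14 (class 0): distance = 8
Point 17 (class 1): distance = 11
Point 28 (class 1): distance = 22
Point 36 (class 1): distance = 30
Point 40 (class 1): distance = 34
K=5 nearest neighbors: classes = [0, 1, 1, 1, 1]
Votes for class 1: 4 / 5
Majority vote => class 1

1


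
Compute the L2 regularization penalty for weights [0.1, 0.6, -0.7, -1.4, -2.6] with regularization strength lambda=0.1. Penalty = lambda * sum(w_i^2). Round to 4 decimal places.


Squaring each weight:
0.1^2 = 0.01
0.6^2 = 0.36
(-0.7)^2 = 0.49
(-1.4)^2 = 1.96
(-2.6)^2 = 6.76
Sum of squares = 9.58
Penalty = 0.1 * 9.58 = 0.9580

0.9580


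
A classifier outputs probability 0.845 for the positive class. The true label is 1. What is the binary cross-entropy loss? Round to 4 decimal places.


For y=1: Loss = -log(p)
= -log(0.845)
= -(-0.1684)
= 0.1684

0.1684


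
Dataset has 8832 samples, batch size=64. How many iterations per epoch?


Iterations per epoch = dataset_size / batch_size
= 8832 / 64
= 138

138


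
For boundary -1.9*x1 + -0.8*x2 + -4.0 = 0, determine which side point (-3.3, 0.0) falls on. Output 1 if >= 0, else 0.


Compute -1.9 * -3.3 + -0.8 * 0.0 + -4.0
= 6.27 + -0.0 + -4.0
= 2.27
Since 2.27 >= 0, the point is on the positive side.

1


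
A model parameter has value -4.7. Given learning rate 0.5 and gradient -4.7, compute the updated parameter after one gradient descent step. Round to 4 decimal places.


w_new = w_old - lr * gradient
= -4.7 - 0.5 * -4.7
= -4.7 - (-2.35)
= -2.3500

-2.3500


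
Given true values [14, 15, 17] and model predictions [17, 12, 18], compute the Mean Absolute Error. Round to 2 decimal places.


Absolute errors: [3, 3, 1]
Sum of absolute errors = 7
MAE = 7 / 3 = 2.33

2.33


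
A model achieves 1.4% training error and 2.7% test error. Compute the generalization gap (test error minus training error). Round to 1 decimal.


Generalization gap = test_error - train_error
= 2.7 - 1.4
= 1.3%
A small gap suggests good generalization.

1.3


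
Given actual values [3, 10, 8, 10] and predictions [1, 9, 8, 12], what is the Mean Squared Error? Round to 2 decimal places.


Differences: [2, 1, 0, -2]
Squared errors: [4, 1, 0, 4]
Sum of squared errors = 9
MSE = 9 / 4 = 2.25

2.25


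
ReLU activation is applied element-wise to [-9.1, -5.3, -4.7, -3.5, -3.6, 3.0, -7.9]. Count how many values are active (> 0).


ReLU(x) = max(0, x) for each element:
ReLU(-9.1) = 0
ReLU(-5.3) = 0
ReLU(-4.7) = 0
ReLU(-3.5) = 0
ReLU(-3.6) = 0
ReLU(3.0) = 3.0
ReLU(-7.9) = 0
Active neurons (>0): 1

1


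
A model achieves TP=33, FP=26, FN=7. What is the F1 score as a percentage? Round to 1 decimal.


Precision = TP / (TP + FP) = 33 / 59 = 0.5593
Recall = TP / (TP + FN) = 33 / 40 = 0.825
F1 = 2 * P * R / (P + R)
= 2 * 0.5593 * 0.825 / (0.5593 + 0.825)
= 0.9229 / 1.3843
= 0.6667
As percentage: 66.7%

66.7


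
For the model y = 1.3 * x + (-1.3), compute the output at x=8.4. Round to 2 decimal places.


y = 1.3 * 8.4 + (-1.3)
= 10.92 + (-1.3)
= 9.62

9.62


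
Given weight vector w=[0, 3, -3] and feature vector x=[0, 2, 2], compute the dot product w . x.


Element-wise products:
0 * 0 = 0
3 * 2 = 6
-3 * 2 = -6
Sum = 0 + 6 + -6
= 0

0


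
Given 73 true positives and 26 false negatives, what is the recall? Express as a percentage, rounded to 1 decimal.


Recall = TP / (TP + FN) * 100
= 73 / (73 + 26)
= 73 / 99
= 0.7374
= 73.7%

73.7


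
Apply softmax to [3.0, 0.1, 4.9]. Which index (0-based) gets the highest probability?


Softmax is a monotonic transformation, so it preserves the argmax.
We need to find the index of the maximum logit.
Index 0: 3.0
Index 1: 0.1
Index 2: 4.9
Maximum logit = 4.9 at index 2

2


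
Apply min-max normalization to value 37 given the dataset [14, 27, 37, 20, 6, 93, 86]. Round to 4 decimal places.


Min = 6, Max = 93
Range = 93 - 6 = 87
Scaled = (x - min) / (max - min)
= (37 - 6) / 87
= 31 / 87
= 0.3563

0.3563


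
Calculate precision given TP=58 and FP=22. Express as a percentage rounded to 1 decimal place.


Precision = TP / (TP + FP) * 100
= 58 / (58 + 22)
= 58 / 80
= 0.725
= 72.5%

72.5


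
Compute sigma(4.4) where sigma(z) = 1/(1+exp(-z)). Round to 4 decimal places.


sigmoid(z) = 1 / (1 + exp(-z))
exp(-(4.4)) = exp(-4.4) = 0.0123
1 + 0.0123 = 1.0123
1 / 1.0123 = 0.9879

0.9879


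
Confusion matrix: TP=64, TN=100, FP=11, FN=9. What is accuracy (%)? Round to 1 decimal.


Accuracy = (TP + TN) / (TP + TN + FP + FN) * 100
= (64 + 100) / (64 + 100 + 11 + 9)
= 164 / 184
= 0.8913
= 89.1%

89.1


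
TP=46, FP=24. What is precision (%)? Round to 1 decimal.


Precision = TP / (TP + FP) * 100
= 46 / (46 + 24)
= 46 / 70
= 0.6571
= 65.7%

65.7


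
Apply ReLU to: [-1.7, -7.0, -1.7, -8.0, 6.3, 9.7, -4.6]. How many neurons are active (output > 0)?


ReLU(x) = max(0, x) for each element:
ReLU(-1.7) = 0
ReLU(-7.0) = 0
ReLU(-1.7) = 0
ReLU(-8.0) = 0
ReLU(6.3) = 6.3
ReLU(9.7) = 9.7
ReLU(-4.6) = 0
Active neurons (>0): 2

2


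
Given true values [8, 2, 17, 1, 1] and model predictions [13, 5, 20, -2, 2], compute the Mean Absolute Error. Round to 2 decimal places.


Absolute errors: [5, 3, 3, 3, 1]
Sum of absolute errors = 15
MAE = 15 / 5 = 3.00

3.00


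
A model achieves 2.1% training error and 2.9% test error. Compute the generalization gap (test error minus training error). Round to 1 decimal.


Generalization gap = test_error - train_error
= 2.9 - 2.1
= 0.8%
A small gap suggests good generalization.

0.8
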